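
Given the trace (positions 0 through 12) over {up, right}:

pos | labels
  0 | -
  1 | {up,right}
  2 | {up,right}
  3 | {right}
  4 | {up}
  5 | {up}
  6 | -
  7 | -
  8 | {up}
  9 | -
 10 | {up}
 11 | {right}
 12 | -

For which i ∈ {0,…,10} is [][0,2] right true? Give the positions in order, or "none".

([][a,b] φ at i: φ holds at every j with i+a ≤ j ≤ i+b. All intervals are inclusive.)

Evaluate at each i in [0,10]:
  i=0: ✗ (fails at j=0)
  i=1: ✓ (all of [1,3])
  i=2: ✗ (fails at j=4)
  i=3: ✗ (fails at j=4)
  i=4: ✗ (fails at j=4)
  i=5: ✗ (fails at j=5)
  i=6: ✗ (fails at j=6)
  i=7: ✗ (fails at j=7)
  i=8: ✗ (fails at j=8)
  i=9: ✗ (fails at j=9)
  i=10: ✗ (fails at j=10)

1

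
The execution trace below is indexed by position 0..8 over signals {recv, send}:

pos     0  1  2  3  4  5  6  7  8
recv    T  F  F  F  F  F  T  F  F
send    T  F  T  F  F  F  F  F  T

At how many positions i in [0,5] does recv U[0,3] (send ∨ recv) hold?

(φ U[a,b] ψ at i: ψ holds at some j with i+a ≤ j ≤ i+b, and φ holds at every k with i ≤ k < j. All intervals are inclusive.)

2

Evaluate at each i in [0,5]:
  i=0: ✓ (rhs at j=0)
  i=1: ✗ (lhs fails at k=1 before rhs at j=2)
  i=2: ✓ (rhs at j=2)
  i=3: ✗ (lhs fails at k=3 before rhs at j=6)
  i=4: ✗ (lhs fails at k=4 before rhs at j=6)
  i=5: ✗ (lhs fails at k=5 before rhs at j=6)
Positions where it holds: {0, 2} → 2.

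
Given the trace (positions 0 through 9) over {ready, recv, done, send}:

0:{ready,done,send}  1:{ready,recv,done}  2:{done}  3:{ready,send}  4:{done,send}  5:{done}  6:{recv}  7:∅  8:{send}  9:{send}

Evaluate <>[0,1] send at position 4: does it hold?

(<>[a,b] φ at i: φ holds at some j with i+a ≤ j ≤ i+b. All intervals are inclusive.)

Check send at each j in [4,5]:
  j=4: true
  j=5: false
Found at j=4 → formula holds.

True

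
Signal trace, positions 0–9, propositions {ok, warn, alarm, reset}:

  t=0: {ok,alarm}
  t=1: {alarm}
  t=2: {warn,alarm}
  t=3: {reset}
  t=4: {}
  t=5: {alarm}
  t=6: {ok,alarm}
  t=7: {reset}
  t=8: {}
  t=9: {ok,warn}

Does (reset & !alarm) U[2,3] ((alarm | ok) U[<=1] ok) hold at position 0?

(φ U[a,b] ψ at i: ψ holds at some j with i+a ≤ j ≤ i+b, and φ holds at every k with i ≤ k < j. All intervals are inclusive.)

No

Need some j in [2,3] with ((alarm | ok) U[<=1] ok), and (reset & !alarm) at every k in [0,j-1].
  j=2: ((alarm | ok) U[<=1] ok) — fails.
  j=3: ((alarm | ok) U[<=1] ok) — fails.
No j in the window works → until fails.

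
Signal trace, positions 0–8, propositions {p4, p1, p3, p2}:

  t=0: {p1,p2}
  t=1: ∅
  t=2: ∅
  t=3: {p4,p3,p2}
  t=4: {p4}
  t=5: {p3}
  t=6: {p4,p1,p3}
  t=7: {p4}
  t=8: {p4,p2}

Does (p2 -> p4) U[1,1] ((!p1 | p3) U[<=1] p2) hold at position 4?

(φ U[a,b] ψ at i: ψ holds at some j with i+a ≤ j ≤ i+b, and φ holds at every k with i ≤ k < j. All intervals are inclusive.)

No

Need some j in [5,5] with ((!p1 | p3) U[<=1] p2), and (p2 -> p4) at every k in [4,j-1].
  j=5: ((!p1 | p3) U[<=1] p2) — fails.
No j in the window works → until fails.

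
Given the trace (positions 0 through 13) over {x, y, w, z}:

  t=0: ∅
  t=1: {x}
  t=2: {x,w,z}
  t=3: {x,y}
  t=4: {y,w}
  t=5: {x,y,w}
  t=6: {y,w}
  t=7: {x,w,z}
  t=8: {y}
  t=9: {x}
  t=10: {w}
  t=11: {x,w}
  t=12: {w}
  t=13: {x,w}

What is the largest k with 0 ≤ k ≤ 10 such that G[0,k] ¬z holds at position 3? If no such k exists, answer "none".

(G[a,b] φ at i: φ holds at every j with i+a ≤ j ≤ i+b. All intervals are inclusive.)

¬z must hold from j=3 onward; find where it first fails.
  j=3: holds
  j=4: holds
  j=5: holds
  j=6: holds
  j=7: fails
Holds on [3,6], so largest k = 3.

3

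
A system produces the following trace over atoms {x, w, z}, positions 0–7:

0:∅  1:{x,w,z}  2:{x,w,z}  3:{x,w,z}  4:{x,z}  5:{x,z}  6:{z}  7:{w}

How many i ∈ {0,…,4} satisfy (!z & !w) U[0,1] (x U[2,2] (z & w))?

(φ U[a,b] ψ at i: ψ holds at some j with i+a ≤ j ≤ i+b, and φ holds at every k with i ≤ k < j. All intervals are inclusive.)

Evaluate at each i in [0,4]:
  i=0: ✓ (rhs at j=1; lhs holds on [0,0])
  i=1: ✓ (rhs at j=1)
  i=2: ✗ (no rhs in [2,3])
  i=3: ✗ (no rhs in [3,4])
  i=4: ✗ (no rhs in [4,5])
Positions where it holds: {0, 1} → 2.

2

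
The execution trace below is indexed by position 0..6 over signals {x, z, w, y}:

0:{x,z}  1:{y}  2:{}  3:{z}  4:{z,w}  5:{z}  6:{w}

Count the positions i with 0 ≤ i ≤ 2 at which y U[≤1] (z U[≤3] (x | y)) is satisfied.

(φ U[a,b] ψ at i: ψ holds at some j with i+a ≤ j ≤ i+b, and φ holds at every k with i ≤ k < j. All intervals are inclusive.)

Evaluate at each i in [0,2]:
  i=0: ✓ (rhs at j=0)
  i=1: ✓ (rhs at j=1)
  i=2: ✗ (no rhs in [2,3])
Positions where it holds: {0, 1} → 2.

2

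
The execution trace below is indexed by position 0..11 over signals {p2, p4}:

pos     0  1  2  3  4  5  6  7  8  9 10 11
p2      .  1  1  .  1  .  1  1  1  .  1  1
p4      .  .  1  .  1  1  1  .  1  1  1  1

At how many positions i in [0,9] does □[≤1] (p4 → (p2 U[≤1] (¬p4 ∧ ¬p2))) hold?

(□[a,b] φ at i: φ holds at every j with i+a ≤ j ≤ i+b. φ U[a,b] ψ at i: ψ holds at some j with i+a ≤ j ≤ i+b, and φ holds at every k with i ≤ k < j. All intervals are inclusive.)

3

Evaluate at each i in [0,9]:
  i=0: ✓ (all of [0,1])
  i=1: ✓ (all of [1,2])
  i=2: ✓ (all of [2,3])
  i=3: ✗ (fails at j=4)
  i=4: ✗ (fails at j=4)
  i=5: ✗ (fails at j=5)
  i=6: ✗ (fails at j=6)
  i=7: ✗ (fails at j=8)
  i=8: ✗ (fails at j=8)
  i=9: ✗ (fails at j=9)
Positions where it holds: {0, 1, 2} → 3.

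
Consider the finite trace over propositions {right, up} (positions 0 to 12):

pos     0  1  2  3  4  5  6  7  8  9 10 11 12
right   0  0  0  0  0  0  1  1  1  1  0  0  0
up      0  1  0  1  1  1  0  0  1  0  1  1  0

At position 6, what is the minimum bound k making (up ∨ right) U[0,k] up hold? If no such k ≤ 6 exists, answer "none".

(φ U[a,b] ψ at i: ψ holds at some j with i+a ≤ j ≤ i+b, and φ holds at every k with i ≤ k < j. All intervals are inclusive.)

Need earliest j ≥ 6 with up, and (up ∨ right) at every k in [6,j-1].
  j=6: rhs fails.
  j=7: rhs fails.
  j=8: rhs holds; lhs holds on [6,7]. k = 2.

2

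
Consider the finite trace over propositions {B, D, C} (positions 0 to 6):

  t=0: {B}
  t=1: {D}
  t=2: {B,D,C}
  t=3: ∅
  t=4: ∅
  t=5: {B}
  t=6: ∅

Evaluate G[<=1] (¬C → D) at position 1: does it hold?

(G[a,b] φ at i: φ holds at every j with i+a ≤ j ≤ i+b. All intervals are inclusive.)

Check (¬C → D) at every j in [1,2]:
  j=1: antecedent true; consequent true → ✓
  j=2: antecedent false → ✓
All positions satisfy it → formula holds.

Holds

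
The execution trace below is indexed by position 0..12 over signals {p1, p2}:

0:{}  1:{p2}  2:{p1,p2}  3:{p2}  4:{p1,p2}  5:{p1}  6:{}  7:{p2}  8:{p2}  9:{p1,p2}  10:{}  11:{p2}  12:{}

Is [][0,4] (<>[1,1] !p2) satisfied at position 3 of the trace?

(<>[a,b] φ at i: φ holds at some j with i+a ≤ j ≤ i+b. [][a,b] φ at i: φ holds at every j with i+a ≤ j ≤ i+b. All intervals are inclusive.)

Check <>[1,1] !p2 at every j in [3,7]:
  j=3: fails (none in [4,4])
  j=4: holds (witness at 5)
  j=5: holds (witness at 6)
  j=6: fails (none in [7,7])
  j=7: fails (none in [8,8])
Fails at j=3 → formula fails.

Does not hold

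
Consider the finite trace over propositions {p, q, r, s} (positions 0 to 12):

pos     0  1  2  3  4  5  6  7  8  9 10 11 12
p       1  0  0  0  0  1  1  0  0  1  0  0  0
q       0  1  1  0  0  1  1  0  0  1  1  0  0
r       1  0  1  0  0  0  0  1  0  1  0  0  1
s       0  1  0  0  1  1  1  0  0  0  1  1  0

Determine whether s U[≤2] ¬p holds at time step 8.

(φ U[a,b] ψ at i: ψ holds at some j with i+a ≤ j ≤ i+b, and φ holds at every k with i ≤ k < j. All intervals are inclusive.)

Need some j in [8,10] with ¬p, and s at every k in [8,j-1].
  j=8: ¬p holds; no prefix to check → satisfied.

Holds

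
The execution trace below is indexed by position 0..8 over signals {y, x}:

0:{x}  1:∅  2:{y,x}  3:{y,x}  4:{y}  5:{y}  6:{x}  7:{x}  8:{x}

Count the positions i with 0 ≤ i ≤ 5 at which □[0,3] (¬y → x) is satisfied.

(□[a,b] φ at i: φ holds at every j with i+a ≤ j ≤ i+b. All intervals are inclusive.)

4

Evaluate at each i in [0,5]:
  i=0: ✗ (fails at j=1)
  i=1: ✗ (fails at j=1)
  i=2: ✓ (all of [2,5])
  i=3: ✓ (all of [3,6])
  i=4: ✓ (all of [4,7])
  i=5: ✓ (all of [5,8])
Positions where it holds: {2, 3, 4, 5} → 4.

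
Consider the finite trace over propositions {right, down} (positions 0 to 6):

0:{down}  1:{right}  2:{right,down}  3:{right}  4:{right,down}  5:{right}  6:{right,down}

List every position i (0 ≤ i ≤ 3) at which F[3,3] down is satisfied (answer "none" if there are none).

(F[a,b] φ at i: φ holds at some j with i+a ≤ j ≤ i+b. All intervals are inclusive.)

Evaluate at each i in [0,3]:
  i=0: ✗ (none in [3,3])
  i=1: ✓ (witness j=4)
  i=2: ✗ (none in [5,5])
  i=3: ✓ (witness j=6)

1, 3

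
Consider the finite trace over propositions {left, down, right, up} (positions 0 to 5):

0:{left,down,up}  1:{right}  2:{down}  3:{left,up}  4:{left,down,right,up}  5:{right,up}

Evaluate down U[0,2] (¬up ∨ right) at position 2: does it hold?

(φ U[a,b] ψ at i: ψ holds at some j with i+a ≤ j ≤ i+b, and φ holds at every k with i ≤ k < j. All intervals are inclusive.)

True

Need some j in [2,4] with (¬up ∨ right), and down at every k in [2,j-1].
  j=2: (¬up ∨ right) holds; no prefix to check → satisfied.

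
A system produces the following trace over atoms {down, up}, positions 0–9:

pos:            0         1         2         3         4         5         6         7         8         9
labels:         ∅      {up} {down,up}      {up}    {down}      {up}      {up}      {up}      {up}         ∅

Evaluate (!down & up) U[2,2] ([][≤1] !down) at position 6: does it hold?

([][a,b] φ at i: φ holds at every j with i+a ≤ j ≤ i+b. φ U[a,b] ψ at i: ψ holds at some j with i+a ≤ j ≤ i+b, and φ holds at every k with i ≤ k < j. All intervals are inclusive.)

Need some j in [8,8] with [][≤1] !down, and (!down & up) at every k in [6,j-1].
  j=8: [][≤1] !down holds; (!down & up) holds at every k in [6,7] → satisfied.

True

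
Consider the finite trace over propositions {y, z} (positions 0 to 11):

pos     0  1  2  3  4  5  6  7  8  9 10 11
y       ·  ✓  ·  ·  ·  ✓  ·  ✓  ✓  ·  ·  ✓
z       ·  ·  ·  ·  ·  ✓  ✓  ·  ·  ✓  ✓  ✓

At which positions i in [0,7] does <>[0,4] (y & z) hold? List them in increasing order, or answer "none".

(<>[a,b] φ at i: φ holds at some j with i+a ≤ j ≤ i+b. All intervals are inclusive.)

Evaluate at each i in [0,7]:
  i=0: ✗ (none in [0,4])
  i=1: ✓ (witness j=5)
  i=2: ✓ (witness j=5)
  i=3: ✓ (witness j=5)
  i=4: ✓ (witness j=5)
  i=5: ✓ (witness j=5)
  i=6: ✗ (none in [6,10])
  i=7: ✓ (witness j=11)

1, 2, 3, 4, 5, 7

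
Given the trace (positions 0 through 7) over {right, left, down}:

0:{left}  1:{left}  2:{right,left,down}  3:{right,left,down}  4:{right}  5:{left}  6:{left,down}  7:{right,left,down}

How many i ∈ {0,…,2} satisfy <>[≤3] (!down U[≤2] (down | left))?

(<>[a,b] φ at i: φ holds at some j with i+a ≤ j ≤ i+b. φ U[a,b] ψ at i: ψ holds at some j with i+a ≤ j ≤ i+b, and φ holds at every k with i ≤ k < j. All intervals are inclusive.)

Evaluate at each i in [0,2]:
  i=0: ✓ (witness j=0)
  i=1: ✓ (witness j=1)
  i=2: ✓ (witness j=2)
Positions where it holds: {0, 1, 2} → 3.

3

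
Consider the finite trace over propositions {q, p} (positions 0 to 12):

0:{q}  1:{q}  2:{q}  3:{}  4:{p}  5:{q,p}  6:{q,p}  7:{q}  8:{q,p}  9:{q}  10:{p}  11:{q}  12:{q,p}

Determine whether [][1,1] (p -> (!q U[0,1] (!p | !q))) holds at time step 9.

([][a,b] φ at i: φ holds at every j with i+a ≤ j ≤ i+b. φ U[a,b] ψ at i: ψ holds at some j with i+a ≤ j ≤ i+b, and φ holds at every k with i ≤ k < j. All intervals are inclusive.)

Holds

Check (p -> (!q U[0,1] (!p | !q))) at every j in [10,10]:
  j=10: antecedent true; consequent holds → ✓
All positions satisfy it → formula holds.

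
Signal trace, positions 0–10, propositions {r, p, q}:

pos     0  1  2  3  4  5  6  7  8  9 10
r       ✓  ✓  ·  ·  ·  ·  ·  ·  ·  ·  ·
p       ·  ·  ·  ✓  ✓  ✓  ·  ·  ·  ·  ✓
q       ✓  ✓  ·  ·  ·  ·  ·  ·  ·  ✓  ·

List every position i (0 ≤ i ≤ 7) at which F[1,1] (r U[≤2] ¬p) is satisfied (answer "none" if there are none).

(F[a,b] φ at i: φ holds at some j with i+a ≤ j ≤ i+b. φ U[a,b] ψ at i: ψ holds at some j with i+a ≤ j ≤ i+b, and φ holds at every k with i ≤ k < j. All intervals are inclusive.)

Evaluate at each i in [0,7]:
  i=0: ✓ (witness j=1)
  i=1: ✓ (witness j=2)
  i=2: ✗ (none in [3,3])
  i=3: ✗ (none in [4,4])
  i=4: ✗ (none in [5,5])
  i=5: ✓ (witness j=6)
  i=6: ✓ (witness j=7)
  i=7: ✓ (witness j=8)

0, 1, 5, 6, 7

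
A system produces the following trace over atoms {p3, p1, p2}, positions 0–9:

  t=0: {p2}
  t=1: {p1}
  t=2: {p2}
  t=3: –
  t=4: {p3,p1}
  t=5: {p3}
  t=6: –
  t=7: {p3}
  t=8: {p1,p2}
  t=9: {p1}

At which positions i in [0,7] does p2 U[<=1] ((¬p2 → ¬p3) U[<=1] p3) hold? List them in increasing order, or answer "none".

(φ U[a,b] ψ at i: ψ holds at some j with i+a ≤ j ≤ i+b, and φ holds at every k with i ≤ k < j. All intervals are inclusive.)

Evaluate at each i in [0,7]:
  i=0: ✗ (no rhs in [0,1])
  i=1: ✗ (no rhs in [1,2])
  i=2: ✓ (rhs at j=3; lhs holds on [2,2])
  i=3: ✓ (rhs at j=3)
  i=4: ✓ (rhs at j=4)
  i=5: ✓ (rhs at j=5)
  i=6: ✓ (rhs at j=6)
  i=7: ✓ (rhs at j=7)

2, 3, 4, 5, 6, 7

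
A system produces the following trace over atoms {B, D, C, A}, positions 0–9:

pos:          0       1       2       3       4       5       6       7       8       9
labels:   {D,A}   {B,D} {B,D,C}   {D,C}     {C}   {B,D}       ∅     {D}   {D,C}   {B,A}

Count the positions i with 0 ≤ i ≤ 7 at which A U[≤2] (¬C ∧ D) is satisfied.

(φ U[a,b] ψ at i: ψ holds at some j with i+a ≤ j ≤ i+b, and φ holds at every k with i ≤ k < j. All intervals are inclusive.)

Evaluate at each i in [0,7]:
  i=0: ✓ (rhs at j=0)
  i=1: ✓ (rhs at j=1)
  i=2: ✗ (no rhs in [2,4])
  i=3: ✗ (lhs fails at k=3 before rhs at j=5)
  i=4: ✗ (lhs fails at k=4 before rhs at j=5)
  i=5: ✓ (rhs at j=5)
  i=6: ✗ (lhs fails at k=6 before rhs at j=7)
  i=7: ✓ (rhs at j=7)
Positions where it holds: {0, 1, 5, 7} → 4.

4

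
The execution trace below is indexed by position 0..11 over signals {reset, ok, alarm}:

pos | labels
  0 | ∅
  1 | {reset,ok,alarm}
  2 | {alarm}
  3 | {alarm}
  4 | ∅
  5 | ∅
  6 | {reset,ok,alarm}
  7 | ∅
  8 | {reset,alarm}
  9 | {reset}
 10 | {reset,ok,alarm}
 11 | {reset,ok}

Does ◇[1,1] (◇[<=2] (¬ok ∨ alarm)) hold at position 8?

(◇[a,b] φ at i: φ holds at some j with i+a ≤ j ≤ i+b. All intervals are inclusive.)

Check ◇[<=2] (¬ok ∨ alarm) at each j in [9,9]:
  j=9: holds (witness at 9)
Found at j=9 → formula holds.

Holds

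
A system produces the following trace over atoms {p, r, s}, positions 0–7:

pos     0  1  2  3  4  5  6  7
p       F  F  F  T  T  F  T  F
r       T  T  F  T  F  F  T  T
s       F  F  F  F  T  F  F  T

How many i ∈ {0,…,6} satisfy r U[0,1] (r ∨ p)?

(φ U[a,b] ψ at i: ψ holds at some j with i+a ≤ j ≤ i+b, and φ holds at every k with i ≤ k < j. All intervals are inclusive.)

Evaluate at each i in [0,6]:
  i=0: ✓ (rhs at j=0)
  i=1: ✓ (rhs at j=1)
  i=2: ✗ (lhs fails at k=2 before rhs at j=3)
  i=3: ✓ (rhs at j=3)
  i=4: ✓ (rhs at j=4)
  i=5: ✗ (lhs fails at k=5 before rhs at j=6)
  i=6: ✓ (rhs at j=6)
Positions where it holds: {0, 1, 3, 4, 6} → 5.

5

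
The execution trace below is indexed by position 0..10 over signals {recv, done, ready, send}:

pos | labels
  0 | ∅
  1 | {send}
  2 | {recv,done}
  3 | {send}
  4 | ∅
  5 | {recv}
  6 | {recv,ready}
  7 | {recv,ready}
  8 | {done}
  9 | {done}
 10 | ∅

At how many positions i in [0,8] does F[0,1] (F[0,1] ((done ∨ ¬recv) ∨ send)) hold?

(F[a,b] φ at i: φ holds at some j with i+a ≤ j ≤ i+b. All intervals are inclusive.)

Evaluate at each i in [0,8]:
  i=0: ✓ (witness j=0)
  i=1: ✓ (witness j=1)
  i=2: ✓ (witness j=2)
  i=3: ✓ (witness j=3)
  i=4: ✓ (witness j=4)
  i=5: ✗ (none in [5,6])
  i=6: ✓ (witness j=7)
  i=7: ✓ (witness j=7)
  i=8: ✓ (witness j=8)
Positions where it holds: {0, 1, 2, 3, 4, 6, 7, 8} → 8.

8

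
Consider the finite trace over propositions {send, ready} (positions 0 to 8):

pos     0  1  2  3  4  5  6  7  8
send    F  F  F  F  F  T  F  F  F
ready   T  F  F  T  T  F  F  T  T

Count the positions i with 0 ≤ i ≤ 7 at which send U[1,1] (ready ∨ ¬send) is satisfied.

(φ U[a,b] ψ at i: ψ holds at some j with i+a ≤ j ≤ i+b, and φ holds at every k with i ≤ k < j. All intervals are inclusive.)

1

Evaluate at each i in [0,7]:
  i=0: ✗ (lhs fails at k=0 before rhs at j=1)
  i=1: ✗ (lhs fails at k=1 before rhs at j=2)
  i=2: ✗ (lhs fails at k=2 before rhs at j=3)
  i=3: ✗ (lhs fails at k=3 before rhs at j=4)
  i=4: ✗ (no rhs in [5,5])
  i=5: ✓ (rhs at j=6; lhs holds on [5,5])
  i=6: ✗ (lhs fails at k=6 before rhs at j=7)
  i=7: ✗ (lhs fails at k=7 before rhs at j=8)
Positions where it holds: {5} → 1.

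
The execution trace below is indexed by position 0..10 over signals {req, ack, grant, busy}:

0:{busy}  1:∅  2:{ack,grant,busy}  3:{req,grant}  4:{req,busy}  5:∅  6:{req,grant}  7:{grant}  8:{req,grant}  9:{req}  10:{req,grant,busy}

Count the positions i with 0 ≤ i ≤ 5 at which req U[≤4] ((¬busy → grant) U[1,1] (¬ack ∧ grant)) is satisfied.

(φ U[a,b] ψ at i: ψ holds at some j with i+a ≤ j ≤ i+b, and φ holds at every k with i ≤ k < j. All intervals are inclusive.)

1

Evaluate at each i in [0,5]:
  i=0: ✗ (lhs fails at k=0 before rhs at j=2)
  i=1: ✗ (lhs fails at k=1 before rhs at j=2)
  i=2: ✓ (rhs at j=2)
  i=3: ✗ (lhs fails at k=5 before rhs at j=6)
  i=4: ✗ (lhs fails at k=5 before rhs at j=6)
  i=5: ✗ (lhs fails at k=5 before rhs at j=6)
Positions where it holds: {2} → 1.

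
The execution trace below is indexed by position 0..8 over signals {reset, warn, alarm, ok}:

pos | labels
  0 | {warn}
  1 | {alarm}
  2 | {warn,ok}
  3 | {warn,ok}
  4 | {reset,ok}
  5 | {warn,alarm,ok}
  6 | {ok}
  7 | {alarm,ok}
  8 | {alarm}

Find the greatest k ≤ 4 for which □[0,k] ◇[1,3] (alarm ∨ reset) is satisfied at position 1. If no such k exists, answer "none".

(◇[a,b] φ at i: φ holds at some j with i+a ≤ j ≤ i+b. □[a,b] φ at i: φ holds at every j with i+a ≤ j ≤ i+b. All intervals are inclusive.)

4

◇[1,3] (alarm ∨ reset) must hold from j=1 onward; find where it first fails.
  j=1: holds
  j=2: holds
  j=3: holds
  j=4: holds
  j=5: holds
Holds through j=5; largest k = 4.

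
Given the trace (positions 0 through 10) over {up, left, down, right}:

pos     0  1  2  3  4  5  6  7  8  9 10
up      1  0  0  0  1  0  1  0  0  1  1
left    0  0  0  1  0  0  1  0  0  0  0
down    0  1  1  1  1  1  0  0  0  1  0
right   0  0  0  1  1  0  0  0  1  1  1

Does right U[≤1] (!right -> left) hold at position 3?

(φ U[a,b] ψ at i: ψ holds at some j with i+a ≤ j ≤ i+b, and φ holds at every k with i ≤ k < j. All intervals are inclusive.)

Need some j in [3,4] with (!right -> left), and right at every k in [3,j-1].
  j=3: (!right -> left) holds; no prefix to check → satisfied.

Yes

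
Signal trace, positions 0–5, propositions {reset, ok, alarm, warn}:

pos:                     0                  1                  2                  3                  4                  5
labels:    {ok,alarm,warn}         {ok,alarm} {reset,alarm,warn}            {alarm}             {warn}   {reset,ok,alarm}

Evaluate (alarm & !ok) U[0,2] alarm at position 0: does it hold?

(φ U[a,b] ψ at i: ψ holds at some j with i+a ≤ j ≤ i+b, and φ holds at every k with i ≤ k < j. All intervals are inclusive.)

Holds

Need some j in [0,2] with alarm, and (alarm & !ok) at every k in [0,j-1].
  j=0: alarm holds; no prefix to check → satisfied.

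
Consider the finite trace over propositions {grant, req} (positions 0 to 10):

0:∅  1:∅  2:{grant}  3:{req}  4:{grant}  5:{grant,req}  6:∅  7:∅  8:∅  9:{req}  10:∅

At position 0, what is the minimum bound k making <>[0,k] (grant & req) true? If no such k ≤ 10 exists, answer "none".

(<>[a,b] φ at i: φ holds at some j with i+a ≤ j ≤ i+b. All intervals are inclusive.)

Scan j = 0,1,… for (grant & req):
  j=0: fails
  j=1: fails
  j=2: fails
  j=3: fails
  j=4: fails
  j=5: holds
First hit at j=5, so smallest k = 5-0 = 5.

5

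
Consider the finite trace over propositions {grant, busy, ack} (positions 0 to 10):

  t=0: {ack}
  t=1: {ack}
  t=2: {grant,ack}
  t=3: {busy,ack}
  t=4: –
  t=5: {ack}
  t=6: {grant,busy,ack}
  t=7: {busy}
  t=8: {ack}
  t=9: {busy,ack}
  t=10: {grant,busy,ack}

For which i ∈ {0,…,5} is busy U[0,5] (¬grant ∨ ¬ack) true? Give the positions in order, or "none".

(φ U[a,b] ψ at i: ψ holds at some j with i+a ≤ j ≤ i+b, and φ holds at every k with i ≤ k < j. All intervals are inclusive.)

Evaluate at each i in [0,5]:
  i=0: ✓ (rhs at j=0)
  i=1: ✓ (rhs at j=1)
  i=2: ✗ (lhs fails at k=2 before rhs at j=3)
  i=3: ✓ (rhs at j=3)
  i=4: ✓ (rhs at j=4)
  i=5: ✓ (rhs at j=5)

0, 1, 3, 4, 5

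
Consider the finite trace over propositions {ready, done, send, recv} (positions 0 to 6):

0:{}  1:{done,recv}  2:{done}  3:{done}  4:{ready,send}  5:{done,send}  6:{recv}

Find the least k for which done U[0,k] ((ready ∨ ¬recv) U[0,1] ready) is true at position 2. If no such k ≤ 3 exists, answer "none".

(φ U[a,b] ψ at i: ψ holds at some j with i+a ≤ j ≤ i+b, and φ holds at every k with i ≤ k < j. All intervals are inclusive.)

1

Need earliest j ≥ 2 with ((ready ∨ ¬recv) U[0,1] ready), and done at every k in [2,j-1].
  j=2: rhs fails.
  j=3: rhs holds; lhs holds on [2,2]. k = 1.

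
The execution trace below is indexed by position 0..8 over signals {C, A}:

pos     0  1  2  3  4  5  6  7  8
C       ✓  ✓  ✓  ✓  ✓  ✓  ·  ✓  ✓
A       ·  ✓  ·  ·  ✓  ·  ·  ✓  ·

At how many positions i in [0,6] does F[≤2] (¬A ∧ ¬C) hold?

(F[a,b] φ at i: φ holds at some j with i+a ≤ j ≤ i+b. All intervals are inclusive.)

3

Evaluate at each i in [0,6]:
  i=0: ✗ (none in [0,2])
  i=1: ✗ (none in [1,3])
  i=2: ✗ (none in [2,4])
  i=3: ✗ (none in [3,5])
  i=4: ✓ (witness j=6)
  i=5: ✓ (witness j=6)
  i=6: ✓ (witness j=6)
Positions where it holds: {4, 5, 6} → 3.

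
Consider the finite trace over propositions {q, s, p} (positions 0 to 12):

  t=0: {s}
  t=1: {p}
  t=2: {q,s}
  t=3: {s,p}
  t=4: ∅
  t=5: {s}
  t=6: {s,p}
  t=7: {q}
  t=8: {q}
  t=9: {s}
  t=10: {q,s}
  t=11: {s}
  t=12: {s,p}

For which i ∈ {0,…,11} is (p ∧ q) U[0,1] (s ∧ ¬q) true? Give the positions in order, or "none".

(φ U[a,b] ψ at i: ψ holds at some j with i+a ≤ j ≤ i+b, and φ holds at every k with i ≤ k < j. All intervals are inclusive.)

Evaluate at each i in [0,11]:
  i=0: ✓ (rhs at j=0)
  i=1: ✗ (no rhs in [1,2])
  i=2: ✗ (lhs fails at k=2 before rhs at j=3)
  i=3: ✓ (rhs at j=3)
  i=4: ✗ (lhs fails at k=4 before rhs at j=5)
  i=5: ✓ (rhs at j=5)
  i=6: ✓ (rhs at j=6)
  i=7: ✗ (no rhs in [7,8])
  i=8: ✗ (lhs fails at k=8 before rhs at j=9)
  i=9: ✓ (rhs at j=9)
  i=10: ✗ (lhs fails at k=10 before rhs at j=11)
  i=11: ✓ (rhs at j=11)

0, 3, 5, 6, 9, 11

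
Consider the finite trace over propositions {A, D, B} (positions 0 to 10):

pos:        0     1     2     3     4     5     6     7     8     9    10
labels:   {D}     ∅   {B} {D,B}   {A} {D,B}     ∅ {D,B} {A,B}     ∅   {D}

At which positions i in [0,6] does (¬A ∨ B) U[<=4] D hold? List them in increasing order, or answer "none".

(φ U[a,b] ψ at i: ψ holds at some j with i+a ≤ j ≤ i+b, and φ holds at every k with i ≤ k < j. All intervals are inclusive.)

0, 1, 2, 3, 5, 6

Evaluate at each i in [0,6]:
  i=0: ✓ (rhs at j=0)
  i=1: ✓ (rhs at j=3; lhs holds on [1,2])
  i=2: ✓ (rhs at j=3; lhs holds on [2,2])
  i=3: ✓ (rhs at j=3)
  i=4: ✗ (lhs fails at k=4 before rhs at j=5)
  i=5: ✓ (rhs at j=5)
  i=6: ✓ (rhs at j=7; lhs holds on [6,6])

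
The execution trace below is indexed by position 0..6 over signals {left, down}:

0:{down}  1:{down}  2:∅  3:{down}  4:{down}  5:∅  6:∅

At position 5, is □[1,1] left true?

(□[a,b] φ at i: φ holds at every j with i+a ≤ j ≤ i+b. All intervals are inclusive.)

Check left at every j in [6,6]:
  j=6: false
Fails at j=6 → formula fails.

Does not hold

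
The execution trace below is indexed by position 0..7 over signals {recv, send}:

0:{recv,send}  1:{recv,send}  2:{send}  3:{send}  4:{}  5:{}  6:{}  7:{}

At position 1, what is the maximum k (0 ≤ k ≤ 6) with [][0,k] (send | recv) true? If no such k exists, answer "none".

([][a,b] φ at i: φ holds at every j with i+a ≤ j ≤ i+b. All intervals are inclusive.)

2

(send | recv) must hold from j=1 onward; find where it first fails.
  j=1: holds
  j=2: holds
  j=3: holds
  j=4: fails
Holds on [1,3], so largest k = 2.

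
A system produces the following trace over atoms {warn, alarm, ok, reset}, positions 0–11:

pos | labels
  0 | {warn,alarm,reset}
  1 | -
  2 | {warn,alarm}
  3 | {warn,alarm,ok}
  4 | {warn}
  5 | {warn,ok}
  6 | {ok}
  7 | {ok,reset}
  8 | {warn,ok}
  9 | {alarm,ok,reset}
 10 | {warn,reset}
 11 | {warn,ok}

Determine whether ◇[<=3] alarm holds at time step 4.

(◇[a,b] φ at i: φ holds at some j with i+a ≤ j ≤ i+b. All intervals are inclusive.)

Check alarm at each j in [4,7]:
  j=4: false
  j=5: false
  j=6: false
  j=7: false
No position in the window satisfies it → formula fails.

Does not hold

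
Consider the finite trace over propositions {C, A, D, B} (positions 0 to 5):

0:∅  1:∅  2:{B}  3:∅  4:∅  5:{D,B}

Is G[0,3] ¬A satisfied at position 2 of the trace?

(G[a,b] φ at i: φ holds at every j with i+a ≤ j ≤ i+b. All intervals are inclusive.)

Yes

Check ¬A at every j in [2,5]:
  j=2: true
  j=3: true
  j=4: true
  j=5: true
All positions satisfy it → formula holds.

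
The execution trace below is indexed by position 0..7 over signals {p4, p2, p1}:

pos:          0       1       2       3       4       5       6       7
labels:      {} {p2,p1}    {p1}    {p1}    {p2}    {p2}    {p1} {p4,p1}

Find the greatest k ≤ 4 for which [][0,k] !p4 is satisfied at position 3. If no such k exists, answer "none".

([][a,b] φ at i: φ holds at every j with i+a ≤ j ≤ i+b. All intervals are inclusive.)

3

!p4 must hold from j=3 onward; find where it first fails.
  j=3: holds
  j=4: holds
  j=5: holds
  j=6: holds
  j=7: fails
Holds on [3,6], so largest k = 3.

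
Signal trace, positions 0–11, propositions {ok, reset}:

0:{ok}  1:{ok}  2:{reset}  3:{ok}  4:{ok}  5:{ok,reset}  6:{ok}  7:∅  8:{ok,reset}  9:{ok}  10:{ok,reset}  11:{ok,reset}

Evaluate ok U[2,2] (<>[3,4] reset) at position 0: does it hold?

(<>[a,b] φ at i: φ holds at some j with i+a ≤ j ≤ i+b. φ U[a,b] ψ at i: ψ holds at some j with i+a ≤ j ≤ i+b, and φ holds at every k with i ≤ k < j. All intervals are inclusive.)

Need some j in [2,2] with <>[3,4] reset, and ok at every k in [0,j-1].
  j=2: <>[3,4] reset holds; ok holds at every k in [0,1] → satisfied.

Holds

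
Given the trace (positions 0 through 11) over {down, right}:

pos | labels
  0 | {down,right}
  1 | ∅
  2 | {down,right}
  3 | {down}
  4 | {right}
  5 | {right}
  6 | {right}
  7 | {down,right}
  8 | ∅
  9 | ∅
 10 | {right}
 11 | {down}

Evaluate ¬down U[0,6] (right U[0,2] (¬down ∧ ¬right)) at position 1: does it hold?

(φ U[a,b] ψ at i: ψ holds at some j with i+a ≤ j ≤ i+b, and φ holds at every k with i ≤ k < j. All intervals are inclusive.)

Holds

Need some j in [1,7] with (right U[0,2] (¬down ∧ ¬right)), and ¬down at every k in [1,j-1].
  j=1: (right U[0,2] (¬down ∧ ¬right)) holds; no prefix to check → satisfied.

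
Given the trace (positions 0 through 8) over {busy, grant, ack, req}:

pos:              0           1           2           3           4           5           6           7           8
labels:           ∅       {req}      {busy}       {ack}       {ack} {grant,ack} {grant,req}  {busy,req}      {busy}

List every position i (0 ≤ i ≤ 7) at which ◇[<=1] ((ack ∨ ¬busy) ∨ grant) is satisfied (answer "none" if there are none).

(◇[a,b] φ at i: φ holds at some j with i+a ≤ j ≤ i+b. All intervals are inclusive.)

Evaluate at each i in [0,7]:
  i=0: ✓ (witness j=0)
  i=1: ✓ (witness j=1)
  i=2: ✓ (witness j=3)
  i=3: ✓ (witness j=3)
  i=4: ✓ (witness j=4)
  i=5: ✓ (witness j=5)
  i=6: ✓ (witness j=6)
  i=7: ✗ (none in [7,8])

0, 1, 2, 3, 4, 5, 6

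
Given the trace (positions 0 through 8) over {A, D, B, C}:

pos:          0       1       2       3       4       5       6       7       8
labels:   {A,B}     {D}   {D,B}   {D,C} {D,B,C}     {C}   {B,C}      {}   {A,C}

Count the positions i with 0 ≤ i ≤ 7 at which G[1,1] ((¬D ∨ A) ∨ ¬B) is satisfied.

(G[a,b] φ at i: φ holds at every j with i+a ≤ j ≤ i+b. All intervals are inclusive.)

6

Evaluate at each i in [0,7]:
  i=0: ✓ (all of [1,1])
  i=1: ✗ (fails at j=2)
  i=2: ✓ (all of [3,3])
  i=3: ✗ (fails at j=4)
  i=4: ✓ (all of [5,5])
  i=5: ✓ (all of [6,6])
  i=6: ✓ (all of [7,7])
  i=7: ✓ (all of [8,8])
Positions where it holds: {0, 2, 4, 5, 6, 7} → 6.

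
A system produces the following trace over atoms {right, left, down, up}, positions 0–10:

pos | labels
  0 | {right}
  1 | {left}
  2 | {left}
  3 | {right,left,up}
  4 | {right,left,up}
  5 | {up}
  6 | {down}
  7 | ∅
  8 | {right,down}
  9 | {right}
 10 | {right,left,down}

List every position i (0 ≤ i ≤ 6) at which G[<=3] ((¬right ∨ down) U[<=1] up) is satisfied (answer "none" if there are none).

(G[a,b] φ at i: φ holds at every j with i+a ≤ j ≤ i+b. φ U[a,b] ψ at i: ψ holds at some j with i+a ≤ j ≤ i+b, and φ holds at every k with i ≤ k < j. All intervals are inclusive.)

2

Evaluate at each i in [0,6]:
  i=0: ✗ (fails at j=0)
  i=1: ✗ (fails at j=1)
  i=2: ✓ (all of [2,5])
  i=3: ✗ (fails at j=6)
  i=4: ✗ (fails at j=6)
  i=5: ✗ (fails at j=6)
  i=6: ✗ (fails at j=6)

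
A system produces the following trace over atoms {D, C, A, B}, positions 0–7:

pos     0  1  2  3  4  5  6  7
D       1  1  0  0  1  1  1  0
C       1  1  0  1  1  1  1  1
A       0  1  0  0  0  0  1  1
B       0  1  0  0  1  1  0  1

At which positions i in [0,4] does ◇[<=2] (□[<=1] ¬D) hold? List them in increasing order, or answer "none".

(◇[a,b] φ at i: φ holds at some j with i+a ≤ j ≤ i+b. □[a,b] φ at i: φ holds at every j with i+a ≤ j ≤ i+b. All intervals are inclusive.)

Evaluate at each i in [0,4]:
  i=0: ✓ (witness j=2)
  i=1: ✓ (witness j=2)
  i=2: ✓ (witness j=2)
  i=3: ✗ (none in [3,5])
  i=4: ✗ (none in [4,6])

0, 1, 2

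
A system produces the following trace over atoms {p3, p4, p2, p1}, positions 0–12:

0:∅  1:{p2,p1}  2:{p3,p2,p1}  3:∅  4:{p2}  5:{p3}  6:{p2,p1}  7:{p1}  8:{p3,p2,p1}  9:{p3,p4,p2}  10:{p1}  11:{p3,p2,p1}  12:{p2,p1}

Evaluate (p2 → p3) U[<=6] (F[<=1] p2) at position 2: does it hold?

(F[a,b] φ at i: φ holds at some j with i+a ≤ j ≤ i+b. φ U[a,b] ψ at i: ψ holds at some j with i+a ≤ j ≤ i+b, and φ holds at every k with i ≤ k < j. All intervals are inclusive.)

Holds

Need some j in [2,8] with F[<=1] p2, and (p2 → p3) at every k in [2,j-1].
  j=2: F[<=1] p2 holds; no prefix to check → satisfied.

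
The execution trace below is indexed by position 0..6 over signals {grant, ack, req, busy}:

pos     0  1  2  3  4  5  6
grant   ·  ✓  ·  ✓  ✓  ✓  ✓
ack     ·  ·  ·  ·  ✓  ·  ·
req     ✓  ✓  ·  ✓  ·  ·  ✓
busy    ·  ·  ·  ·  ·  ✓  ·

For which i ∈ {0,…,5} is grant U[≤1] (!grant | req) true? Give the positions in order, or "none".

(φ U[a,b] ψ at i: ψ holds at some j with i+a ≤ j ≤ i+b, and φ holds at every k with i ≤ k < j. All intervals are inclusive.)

Evaluate at each i in [0,5]:
  i=0: ✓ (rhs at j=0)
  i=1: ✓ (rhs at j=1)
  i=2: ✓ (rhs at j=2)
  i=3: ✓ (rhs at j=3)
  i=4: ✗ (no rhs in [4,5])
  i=5: ✓ (rhs at j=6; lhs holds on [5,5])

0, 1, 2, 3, 5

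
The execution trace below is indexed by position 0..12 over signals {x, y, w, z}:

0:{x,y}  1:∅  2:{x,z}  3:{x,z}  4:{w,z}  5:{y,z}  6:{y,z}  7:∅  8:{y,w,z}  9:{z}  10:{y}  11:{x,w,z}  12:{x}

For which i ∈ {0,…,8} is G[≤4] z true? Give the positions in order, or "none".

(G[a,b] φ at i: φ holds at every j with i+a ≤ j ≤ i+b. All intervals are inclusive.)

Evaluate at each i in [0,8]:
  i=0: ✗ (fails at j=0)
  i=1: ✗ (fails at j=1)
  i=2: ✓ (all of [2,6])
  i=3: ✗ (fails at j=7)
  i=4: ✗ (fails at j=7)
  i=5: ✗ (fails at j=7)
  i=6: ✗ (fails at j=7)
  i=7: ✗ (fails at j=7)
  i=8: ✗ (fails at j=10)

2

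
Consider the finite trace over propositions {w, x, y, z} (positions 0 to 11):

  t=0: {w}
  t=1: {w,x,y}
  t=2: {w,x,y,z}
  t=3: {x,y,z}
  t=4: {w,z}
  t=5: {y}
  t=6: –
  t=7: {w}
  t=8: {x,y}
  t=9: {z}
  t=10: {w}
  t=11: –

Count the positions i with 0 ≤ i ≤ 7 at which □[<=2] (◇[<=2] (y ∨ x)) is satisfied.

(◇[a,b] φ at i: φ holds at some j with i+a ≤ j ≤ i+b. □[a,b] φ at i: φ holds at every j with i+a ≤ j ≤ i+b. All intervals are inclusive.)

7

Evaluate at each i in [0,7]:
  i=0: ✓ (all of [0,2])
  i=1: ✓ (all of [1,3])
  i=2: ✓ (all of [2,4])
  i=3: ✓ (all of [3,5])
  i=4: ✓ (all of [4,6])
  i=5: ✓ (all of [5,7])
  i=6: ✓ (all of [6,8])
  i=7: ✗ (fails at j=9)
Positions where it holds: {0, 1, 2, 3, 4, 5, 6} → 7.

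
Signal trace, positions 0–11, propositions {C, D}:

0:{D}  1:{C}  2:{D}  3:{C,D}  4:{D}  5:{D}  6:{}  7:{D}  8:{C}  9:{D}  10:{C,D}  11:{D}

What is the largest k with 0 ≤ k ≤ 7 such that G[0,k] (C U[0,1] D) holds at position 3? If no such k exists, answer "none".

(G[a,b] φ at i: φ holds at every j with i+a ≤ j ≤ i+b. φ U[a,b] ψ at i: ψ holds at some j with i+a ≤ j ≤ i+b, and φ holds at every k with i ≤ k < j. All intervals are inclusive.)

(C U[0,1] D) must hold from j=3 onward; find where it first fails.
  j=3: holds
  j=4: holds
  j=5: holds
  j=6: fails
Holds on [3,5], so largest k = 2.

2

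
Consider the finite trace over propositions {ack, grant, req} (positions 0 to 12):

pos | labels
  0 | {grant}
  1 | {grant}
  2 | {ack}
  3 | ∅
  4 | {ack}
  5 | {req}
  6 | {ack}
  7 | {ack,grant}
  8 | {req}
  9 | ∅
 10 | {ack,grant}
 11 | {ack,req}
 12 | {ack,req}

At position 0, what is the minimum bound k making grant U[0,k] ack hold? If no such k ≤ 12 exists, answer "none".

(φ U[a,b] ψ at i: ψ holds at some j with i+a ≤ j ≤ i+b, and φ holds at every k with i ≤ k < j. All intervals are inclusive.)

2

Need earliest j ≥ 0 with ack, and grant at every k in [0,j-1].
  j=0: rhs fails.
  j=1: rhs fails.
  j=2: rhs holds; lhs holds on [0,1]. k = 2.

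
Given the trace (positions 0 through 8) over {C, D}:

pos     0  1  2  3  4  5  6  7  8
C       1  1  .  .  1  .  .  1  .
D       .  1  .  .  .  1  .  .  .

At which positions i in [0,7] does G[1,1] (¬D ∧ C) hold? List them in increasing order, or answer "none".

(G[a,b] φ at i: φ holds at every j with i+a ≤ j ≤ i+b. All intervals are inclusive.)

Evaluate at each i in [0,7]:
  i=0: ✗ (fails at j=1)
  i=1: ✗ (fails at j=2)
  i=2: ✗ (fails at j=3)
  i=3: ✓ (all of [4,4])
  i=4: ✗ (fails at j=5)
  i=5: ✗ (fails at j=6)
  i=6: ✓ (all of [7,7])
  i=7: ✗ (fails at j=8)

3, 6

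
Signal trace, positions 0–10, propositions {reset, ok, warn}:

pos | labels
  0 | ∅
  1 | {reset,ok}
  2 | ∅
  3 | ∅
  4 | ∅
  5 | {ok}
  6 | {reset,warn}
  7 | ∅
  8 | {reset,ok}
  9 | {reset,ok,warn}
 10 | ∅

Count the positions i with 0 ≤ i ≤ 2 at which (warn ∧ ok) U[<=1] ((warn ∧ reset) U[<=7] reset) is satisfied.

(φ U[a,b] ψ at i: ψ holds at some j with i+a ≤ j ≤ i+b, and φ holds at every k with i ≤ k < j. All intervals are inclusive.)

1

Evaluate at each i in [0,2]:
  i=0: ✗ (lhs fails at k=0 before rhs at j=1)
  i=1: ✓ (rhs at j=1)
  i=2: ✗ (no rhs in [2,3])
Positions where it holds: {1} → 1.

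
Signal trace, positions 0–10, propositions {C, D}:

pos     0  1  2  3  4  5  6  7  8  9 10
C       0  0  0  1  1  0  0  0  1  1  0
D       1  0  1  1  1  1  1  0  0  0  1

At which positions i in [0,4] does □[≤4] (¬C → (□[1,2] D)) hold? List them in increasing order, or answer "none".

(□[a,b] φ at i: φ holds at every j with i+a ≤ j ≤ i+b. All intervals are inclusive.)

none

Evaluate at each i in [0,4]:
  i=0: ✗ (fails at j=0)
  i=1: ✗ (fails at j=5)
  i=2: ✗ (fails at j=5)
  i=3: ✗ (fails at j=5)
  i=4: ✗ (fails at j=5)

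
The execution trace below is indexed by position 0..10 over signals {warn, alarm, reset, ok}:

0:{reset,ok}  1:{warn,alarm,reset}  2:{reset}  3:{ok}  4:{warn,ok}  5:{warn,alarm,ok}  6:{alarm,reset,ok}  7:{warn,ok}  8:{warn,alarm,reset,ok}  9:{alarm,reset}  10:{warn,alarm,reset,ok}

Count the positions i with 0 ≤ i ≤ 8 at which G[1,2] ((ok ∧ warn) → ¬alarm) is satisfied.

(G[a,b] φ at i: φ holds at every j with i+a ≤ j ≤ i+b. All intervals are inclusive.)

Evaluate at each i in [0,8]:
  i=0: ✓ (all of [1,2])
  i=1: ✓ (all of [2,3])
  i=2: ✓ (all of [3,4])
  i=3: ✗ (fails at j=5)
  i=4: ✗ (fails at j=5)
  i=5: ✓ (all of [6,7])
  i=6: ✗ (fails at j=8)
  i=7: ✗ (fails at j=8)
  i=8: ✗ (fails at j=10)
Positions where it holds: {0, 1, 2, 5} → 4.

4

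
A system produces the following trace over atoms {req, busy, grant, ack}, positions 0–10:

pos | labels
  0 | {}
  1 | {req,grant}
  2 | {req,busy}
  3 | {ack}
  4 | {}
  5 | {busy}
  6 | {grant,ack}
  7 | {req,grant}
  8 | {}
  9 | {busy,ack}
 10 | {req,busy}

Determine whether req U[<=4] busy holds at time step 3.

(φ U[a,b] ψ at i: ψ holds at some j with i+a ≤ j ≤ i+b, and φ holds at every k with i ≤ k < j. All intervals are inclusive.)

Does not hold

Need some j in [3,7] with busy, and req at every k in [3,j-1].
  j=3: busy false.
  j=4: busy false.
  j=5: busy holds, but req fails at k=3 → not this j.
  j=6: busy false.
  j=7: busy false.
No j in the window works → until fails.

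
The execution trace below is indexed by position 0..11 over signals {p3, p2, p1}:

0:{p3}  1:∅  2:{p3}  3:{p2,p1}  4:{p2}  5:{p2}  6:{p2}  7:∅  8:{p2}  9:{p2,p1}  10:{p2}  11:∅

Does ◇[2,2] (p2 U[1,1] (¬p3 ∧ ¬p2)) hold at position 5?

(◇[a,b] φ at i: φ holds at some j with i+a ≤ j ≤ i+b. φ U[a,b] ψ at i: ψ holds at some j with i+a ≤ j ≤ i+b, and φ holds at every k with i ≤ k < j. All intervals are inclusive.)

Check (p2 U[1,1] (¬p3 ∧ ¬p2)) at each j in [7,7]:
  j=7: fails
No position in the window satisfies it → formula fails.

Does not hold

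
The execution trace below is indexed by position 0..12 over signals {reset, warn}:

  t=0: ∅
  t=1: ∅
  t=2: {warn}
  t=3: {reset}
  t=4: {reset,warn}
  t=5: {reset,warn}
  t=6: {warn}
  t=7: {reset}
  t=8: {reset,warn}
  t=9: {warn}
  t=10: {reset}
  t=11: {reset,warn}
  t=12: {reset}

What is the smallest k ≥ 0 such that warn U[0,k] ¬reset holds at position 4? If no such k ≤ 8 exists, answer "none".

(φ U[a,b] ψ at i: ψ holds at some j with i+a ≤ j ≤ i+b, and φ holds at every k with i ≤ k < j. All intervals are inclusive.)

Need earliest j ≥ 4 with ¬reset, and warn at every k in [4,j-1].
  j=4: rhs fails.
  j=5: rhs fails.
  j=6: rhs holds; lhs holds on [4,5]. k = 2.

2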